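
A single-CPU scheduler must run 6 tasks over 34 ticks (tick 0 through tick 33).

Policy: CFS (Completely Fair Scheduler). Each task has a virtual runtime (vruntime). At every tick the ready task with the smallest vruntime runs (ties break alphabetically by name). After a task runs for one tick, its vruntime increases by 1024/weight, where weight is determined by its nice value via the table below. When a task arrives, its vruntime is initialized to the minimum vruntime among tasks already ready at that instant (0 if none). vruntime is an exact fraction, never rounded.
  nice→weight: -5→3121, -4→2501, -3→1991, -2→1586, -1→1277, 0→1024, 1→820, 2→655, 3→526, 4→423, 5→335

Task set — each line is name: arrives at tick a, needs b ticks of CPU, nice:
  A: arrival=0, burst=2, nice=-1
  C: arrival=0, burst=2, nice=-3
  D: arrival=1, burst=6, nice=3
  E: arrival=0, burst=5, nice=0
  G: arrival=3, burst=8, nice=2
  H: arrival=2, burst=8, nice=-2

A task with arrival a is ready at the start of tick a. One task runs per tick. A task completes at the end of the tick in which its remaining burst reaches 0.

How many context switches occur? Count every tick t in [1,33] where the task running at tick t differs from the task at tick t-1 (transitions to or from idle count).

context switches = 29

t=0: vr[A=0 C=0 E=0] → run A
t=1: vr[A=1024/1277 C=0 D=0 E=0] → run C
t=2: vr[A=1024/1277 C=1024/1991 D=0 E=0 H=0] → run D
t=3: vr[A=1024/1277 C=1024/1991 D=512/263 E=0 G=0 H=0] → run E
t=4: vr[A=1024/1277 C=1024/1991 D=512/263 E=1 G=0 H=0] → run G
t=5: vr[A=1024/1277 C=1024/1991 D=512/263 E=1 G=1024/655 H=0] → run H
t=6: vr[A=1024/1277 C=1024/1991 D=512/263 E=1 G=1024/655 H=512/793] → run C
t=7: vr[A=1024/1277 D=512/263 E=1 G=1024/655 H=512/793] → run H
t=8: vr[A=1024/1277 D=512/263 E=1 G=1024/655 H=1024/793] → run A
t=9: vr[D=512/263 E=1 G=1024/655 H=1024/793] → run E
t=10: vr[D=512/263 E=2 G=1024/655 H=1024/793] → run H
t=11: vr[D=512/263 E=2 G=1024/655 H=1536/793] → run G
t=12: vr[D=512/263 E=2 G=2048/655 H=1536/793] → run H
t=13: vr[D=512/263 E=2 G=2048/655 H=2048/793] → run D
t=14: vr[D=1024/263 E=2 G=2048/655 H=2048/793] → run E
t=15: vr[D=1024/263 E=3 G=2048/655 H=2048/793] → run H
t=16: vr[D=1024/263 E=3 G=2048/655 H=2560/793] → run E
t=17: vr[D=1024/263 E=4 G=2048/655 H=2560/793] → run G
t=18: vr[D=1024/263 E=4 G=3072/655 H=2560/793] → run H
t=19: vr[D=1024/263 E=4 G=3072/655 H=3072/793] → run H
t=20: vr[D=1024/263 E=4 G=3072/655 H=3584/793] → run D
t=21: vr[D=1536/263 E=4 G=3072/655 H=3584/793] → run E
t=22: vr[D=1536/263 G=3072/655 H=3584/793] → run H
t=23: vr[D=1536/263 G=3072/655] → run G
t=24: vr[D=1536/263 G=4096/655] → run D
t=25: vr[D=2048/263 G=4096/655] → run G
t=26: vr[D=2048/263 G=1024/131] → run D
t=27: vr[D=2560/263 G=1024/131] → run G
t=28: vr[D=2560/263 G=6144/655] → run G
t=29: vr[D=2560/263 G=7168/655] → run D
t=30: vr[G=7168/655] → run G
t=31: (idle)
t=32: (idle)
t=33: (idle)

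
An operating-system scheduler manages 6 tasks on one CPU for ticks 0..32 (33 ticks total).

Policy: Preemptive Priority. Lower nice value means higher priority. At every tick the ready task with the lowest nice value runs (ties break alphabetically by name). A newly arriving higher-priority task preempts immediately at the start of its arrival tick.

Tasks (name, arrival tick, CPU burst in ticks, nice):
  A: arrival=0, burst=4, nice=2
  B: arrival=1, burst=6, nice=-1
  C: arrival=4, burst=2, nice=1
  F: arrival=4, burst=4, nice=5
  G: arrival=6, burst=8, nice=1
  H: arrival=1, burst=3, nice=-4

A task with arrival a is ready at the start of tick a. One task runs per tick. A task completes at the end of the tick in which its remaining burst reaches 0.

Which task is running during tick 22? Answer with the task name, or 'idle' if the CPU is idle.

t=0: ready={A} → run A
t=1: ready={A,B,H} → run H
t=2: ready={A,B,H} → run H
t=3: ready={A,B,H} → run H
t=4: ready={A,B,C,F} → run B
t=5: ready={A,B,C,F} → run B
t=6: ready={A,B,C,F,G} → run B
t=7: ready={A,B,C,F,G} → run B
t=8: ready={A,B,C,F,G} → run B
t=9: ready={A,B,C,F,G} → run B
t=10: ready={A,C,F,G} → run C
t=11: ready={A,C,F,G} → run C
t=12: ready={A,F,G} → run G
t=13: ready={A,F,G} → run G
t=14: ready={A,F,G} → run G
t=15: ready={A,F,G} → run G
t=16: ready={A,F,G} → run G
t=17: ready={A,F,G} → run G
t=18: ready={A,F,G} → run G
t=19: ready={A,F,G} → run G
t=20: ready={A,F} → run A
t=21: ready={A,F} → run A
t=22: ready={A,F} → run A
t=23: ready={F} → run F
t=24: ready={F} → run F
t=25: ready={F} → run F
t=26: ready={F} → run F
t=27: (idle)
t=28: (idle)
t=29: (idle)
t=30: (idle)
t=31: (idle)
t=32: (idle)

running at tick 22 = A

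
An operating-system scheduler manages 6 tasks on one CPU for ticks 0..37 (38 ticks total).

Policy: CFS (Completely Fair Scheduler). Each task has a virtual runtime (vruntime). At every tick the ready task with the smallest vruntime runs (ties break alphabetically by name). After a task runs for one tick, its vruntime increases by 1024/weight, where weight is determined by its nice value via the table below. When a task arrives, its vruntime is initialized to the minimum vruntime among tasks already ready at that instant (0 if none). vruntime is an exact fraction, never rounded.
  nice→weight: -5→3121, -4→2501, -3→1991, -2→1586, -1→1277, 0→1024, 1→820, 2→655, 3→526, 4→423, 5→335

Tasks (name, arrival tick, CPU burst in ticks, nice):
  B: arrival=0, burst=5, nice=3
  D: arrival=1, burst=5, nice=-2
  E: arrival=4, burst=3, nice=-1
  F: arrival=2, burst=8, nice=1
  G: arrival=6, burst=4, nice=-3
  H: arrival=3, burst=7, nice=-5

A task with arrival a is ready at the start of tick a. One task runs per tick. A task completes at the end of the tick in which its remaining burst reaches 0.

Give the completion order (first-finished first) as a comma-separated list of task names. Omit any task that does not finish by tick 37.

t=0: vr[B=0] → run B
t=1: vr[B=512/263 D=512/263] → run B
t=2: vr[B=1024/263 D=512/263 F=512/263] → run D
t=3: vr[B=1024/263 D=540672/208559 F=512/263 H=512/263] → run F
t=4: vr[B=1024/263 D=540672/208559 E=512/263 F=172288/53915 H=512/263] → run E
t=5: vr[B=1024/263 D=540672/208559 E=923136/335851 F=172288/53915 H=512/263] → run H
t=6: vr[B=1024/263 D=540672/208559 E=923136/335851 F=172288/53915 G=1867264/820823 H=1867264/820823] → run G
t=7: vr[B=1024/263 D=540672/208559 E=923136/335851 F=172288/53915 G=4558245376/1634258593 H=1867264/820823] → run H
t=8: vr[B=1024/263 D=540672/208559 E=923136/335851 F=172288/53915 G=4558245376/1634258593 H=2136576/820823] → run D
t=9: vr[B=1024/263 D=675328/208559 E=923136/335851 F=172288/53915 G=4558245376/1634258593 H=2136576/820823] → run H
t=10: vr[B=1024/263 D=675328/208559 E=923136/335851 F=172288/53915 G=4558245376/1634258593 H=2405888/820823] → run E
t=11: vr[B=1024/263 D=675328/208559 E=1192448/335851 F=172288/53915 G=4558245376/1634258593 H=2405888/820823] → run G
t=12: vr[B=1024/263 D=675328/208559 E=1192448/335851 F=172288/53915 G=5398768128/1634258593 H=2405888/820823] → run H
t=13: vr[B=1024/263 D=675328/208559 E=1192448/335851 F=172288/53915 G=5398768128/1634258593 H=2675200/820823] → run F
t=14: vr[B=1024/263 D=675328/208559 E=1192448/335851 F=239616/53915 G=5398768128/1634258593 H=2675200/820823] → run D
t=15: vr[B=1024/263 D=809984/208559 E=1192448/335851 F=239616/53915 G=5398768128/1634258593 H=2675200/820823] → run H
t=16: vr[B=1024/263 D=809984/208559 E=1192448/335851 F=239616/53915 G=5398768128/1634258593 H=2944512/820823] → run G
t=17: vr[B=1024/263 D=809984/208559 E=1192448/335851 F=239616/53915 G=6239290880/1634258593 H=2944512/820823] → run E
t=18: vr[B=1024/263 D=809984/208559 F=239616/53915 G=6239290880/1634258593 H=2944512/820823] → run H
t=19: vr[B=1024/263 D=809984/208559 F=239616/53915 G=6239290880/1634258593 H=3213824/820823] → run G
t=20: vr[B=1024/263 D=809984/208559 F=239616/53915 H=3213824/820823] → run D
t=21: vr[B=1024/263 D=944640/208559 F=239616/53915 H=3213824/820823] → run B
t=22: vr[B=1536/263 D=944640/208559 F=239616/53915 H=3213824/820823] → run H
t=23: vr[B=1536/263 D=944640/208559 F=239616/53915] → run F
t=24: vr[B=1536/263 D=944640/208559 F=306944/53915] → run D
t=25: vr[B=1536/263 F=306944/53915] → run F
t=26: vr[B=1536/263 F=374272/53915] → run B
t=27: vr[B=2048/263 F=374272/53915] → run F
t=28: vr[B=2048/263 F=88320/10783] → run B
t=29: vr[F=88320/10783] → run F
t=30: vr[F=508928/53915] → run F
t=31: vr[F=576256/53915] → run F
t=32: (idle)
t=33: (idle)
t=34: (idle)
t=35: (idle)
t=36: (idle)
t=37: (idle)

completion order = E, G, H, D, B, F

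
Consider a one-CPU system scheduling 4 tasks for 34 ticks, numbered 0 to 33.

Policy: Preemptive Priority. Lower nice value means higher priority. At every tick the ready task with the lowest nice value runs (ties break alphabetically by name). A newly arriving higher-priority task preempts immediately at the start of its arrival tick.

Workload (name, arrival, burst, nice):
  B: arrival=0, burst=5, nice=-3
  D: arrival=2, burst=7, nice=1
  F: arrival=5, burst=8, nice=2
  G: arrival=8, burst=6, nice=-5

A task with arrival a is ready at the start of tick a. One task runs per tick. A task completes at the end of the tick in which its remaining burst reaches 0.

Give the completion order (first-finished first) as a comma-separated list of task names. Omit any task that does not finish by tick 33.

t=0: ready={B} → run B
t=1: ready={B} → run B
t=2: ready={B,D} → run B
t=3: ready={B,D} → run B
t=4: ready={B,D} → run B
t=5: ready={D,F} → run D
t=6: ready={D,F} → run D
t=7: ready={D,F} → run D
t=8: ready={D,F,G} → run G
t=9: ready={D,F,G} → run G
t=10: ready={D,F,G} → run G
t=11: ready={D,F,G} → run G
t=12: ready={D,F,G} → run G
t=13: ready={D,F,G} → run G
t=14: ready={D,F} → run D
t=15: ready={D,F} → run D
t=16: ready={D,F} → run D
t=17: ready={D,F} → run D
t=18: ready={F} → run F
t=19: ready={F} → run F
t=20: ready={F} → run F
t=21: ready={F} → run F
t=22: ready={F} → run F
t=23: ready={F} → run F
t=24: ready={F} → run F
t=25: ready={F} → run F
t=26: (idle)
t=27: (idle)
t=28: (idle)
t=29: (idle)
t=30: (idle)
t=31: (idle)
t=32: (idle)
t=33: (idle)

completion order = B, G, D, F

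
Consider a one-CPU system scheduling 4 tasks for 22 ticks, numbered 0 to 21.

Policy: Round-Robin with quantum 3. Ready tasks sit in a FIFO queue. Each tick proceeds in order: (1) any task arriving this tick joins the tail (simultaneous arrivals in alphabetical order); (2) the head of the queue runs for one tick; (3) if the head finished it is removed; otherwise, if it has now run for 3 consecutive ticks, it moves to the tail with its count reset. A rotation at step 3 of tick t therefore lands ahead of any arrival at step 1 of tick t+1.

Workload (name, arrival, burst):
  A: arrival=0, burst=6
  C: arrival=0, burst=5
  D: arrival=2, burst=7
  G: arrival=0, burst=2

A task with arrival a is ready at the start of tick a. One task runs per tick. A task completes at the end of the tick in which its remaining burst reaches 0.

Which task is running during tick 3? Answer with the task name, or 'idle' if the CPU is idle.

t=0: queue=[A,C,G] q_used=0 → run A
t=1: queue=[A,C,G] q_used=1 → run A
t=2: queue=[A,C,G,D] q_used=2 → run A
t=3: queue=[C,G,D,A] q_used=0 → run C
t=4: queue=[C,G,D,A] q_used=1 → run C
t=5: queue=[C,G,D,A] q_used=2 → run C
t=6: queue=[G,D,A,C] q_used=0 → run G
t=7: queue=[G,D,A,C] q_used=1 → run G
t=8: queue=[D,A,C] q_used=0 → run D
t=9: queue=[D,A,C] q_used=1 → run D
t=10: queue=[D,A,C] q_used=2 → run D
t=11: queue=[A,C,D] q_used=0 → run A
t=12: queue=[A,C,D] q_used=1 → run A
t=13: queue=[A,C,D] q_used=2 → run A
t=14: queue=[C,D] q_used=0 → run C
t=15: queue=[C,D] q_used=1 → run C
t=16: queue=[D] q_used=0 → run D
t=17: queue=[D] q_used=1 → run D
t=18: queue=[D] q_used=2 → run D
t=19: queue=[D] q_used=0 → run D
t=20: (idle)
t=21: (idle)

running at tick 3 = C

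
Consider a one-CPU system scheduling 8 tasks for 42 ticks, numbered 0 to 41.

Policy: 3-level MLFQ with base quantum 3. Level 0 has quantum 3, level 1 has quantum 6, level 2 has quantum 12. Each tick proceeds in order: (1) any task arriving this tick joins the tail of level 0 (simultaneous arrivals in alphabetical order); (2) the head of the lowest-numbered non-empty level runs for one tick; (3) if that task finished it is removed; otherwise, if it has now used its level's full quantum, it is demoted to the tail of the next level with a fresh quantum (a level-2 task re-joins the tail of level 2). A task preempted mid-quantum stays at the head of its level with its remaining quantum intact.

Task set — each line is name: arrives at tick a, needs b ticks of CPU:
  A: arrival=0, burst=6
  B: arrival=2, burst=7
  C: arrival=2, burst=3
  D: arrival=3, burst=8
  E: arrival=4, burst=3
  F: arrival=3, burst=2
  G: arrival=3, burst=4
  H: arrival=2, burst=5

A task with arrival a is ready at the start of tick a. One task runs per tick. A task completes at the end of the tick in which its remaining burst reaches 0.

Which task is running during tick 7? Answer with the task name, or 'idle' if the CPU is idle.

running at tick 7 = C

t=0: L0/L1/L2 = A/-/- → run A
t=1: L0/L1/L2 = A/-/- → run A
t=2: L0/L1/L2 = ABCH/-/- → run A
t=3: L0/L1/L2 = BCHDFG/A/- → run B
t=4: L0/L1/L2 = BCHDFGE/A/- → run B
t=5: L0/L1/L2 = BCHDFGE/A/- → run B
t=6: L0/L1/L2 = CHDFGE/AB/- → run C
t=7: L0/L1/L2 = CHDFGE/AB/- → run C
t=8: L0/L1/L2 = CHDFGE/AB/- → run C
t=9: L0/L1/L2 = HDFGE/AB/- → run H
t=10: L0/L1/L2 = HDFGE/AB/- → run H
t=11: L0/L1/L2 = HDFGE/AB/- → run H
t=12: L0/L1/L2 = DFGE/ABH/- → run D
t=13: L0/L1/L2 = DFGE/ABH/- → run D
t=14: L0/L1/L2 = DFGE/ABH/- → run D
t=15: L0/L1/L2 = FGE/ABHD/- → run F
t=16: L0/L1/L2 = FGE/ABHD/- → run F
t=17: L0/L1/L2 = GE/ABHD/- → run G
t=18: L0/L1/L2 = GE/ABHD/- → run G
t=19: L0/L1/L2 = GE/ABHD/- → run G
t=20: L0/L1/L2 = E/ABHDG/- → run E
t=21: L0/L1/L2 = E/ABHDG/- → run E
t=22: L0/L1/L2 = E/ABHDG/- → run E
t=23: L0/L1/L2 = -/ABHDG/- → run A
t=24: L0/L1/L2 = -/ABHDG/- → run A
t=25: L0/L1/L2 = -/ABHDG/- → run A
t=26: L0/L1/L2 = -/BHDG/- → run B
t=27: L0/L1/L2 = -/BHDG/- → run B
t=28: L0/L1/L2 = -/BHDG/- → run B
t=29: L0/L1/L2 = -/BHDG/- → run B
t=30: L0/L1/L2 = -/HDG/- → run H
t=31: L0/L1/L2 = -/HDG/- → run H
t=32: L0/L1/L2 = -/DG/- → run D
t=33: L0/L1/L2 = -/DG/- → run D
t=34: L0/L1/L2 = -/DG/- → run D
t=35: L0/L1/L2 = -/DG/- → run D
t=36: L0/L1/L2 = -/DG/- → run D
t=37: L0/L1/L2 = -/G/- → run G
t=38: (idle)
t=39: (idle)
t=40: (idle)
t=41: (idle)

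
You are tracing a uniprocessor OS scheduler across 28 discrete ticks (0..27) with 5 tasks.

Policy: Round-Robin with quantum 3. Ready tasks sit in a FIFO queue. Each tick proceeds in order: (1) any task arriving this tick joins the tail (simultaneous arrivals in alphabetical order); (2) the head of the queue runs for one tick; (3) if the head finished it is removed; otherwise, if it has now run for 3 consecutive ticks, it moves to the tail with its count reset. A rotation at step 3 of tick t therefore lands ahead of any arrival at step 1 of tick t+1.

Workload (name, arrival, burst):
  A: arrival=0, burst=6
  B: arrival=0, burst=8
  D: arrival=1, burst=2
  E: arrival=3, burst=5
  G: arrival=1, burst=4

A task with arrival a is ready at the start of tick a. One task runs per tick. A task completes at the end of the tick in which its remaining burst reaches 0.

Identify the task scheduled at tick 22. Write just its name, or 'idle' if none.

t=0: queue=[A,B] q_used=0 → run A
t=1: queue=[A,B,D,G] q_used=1 → run A
t=2: queue=[A,B,D,G] q_used=2 → run A
t=3: queue=[B,D,G,A,E] q_used=0 → run B
t=4: queue=[B,D,G,A,E] q_used=1 → run B
t=5: queue=[B,D,G,A,E] q_used=2 → run B
t=6: queue=[D,G,A,E,B] q_used=0 → run D
t=7: queue=[D,G,A,E,B] q_used=1 → run D
t=8: queue=[G,A,E,B] q_used=0 → run G
t=9: queue=[G,A,E,B] q_used=1 → run G
t=10: queue=[G,A,E,B] q_used=2 → run G
t=11: queue=[A,E,B,G] q_used=0 → run A
t=12: queue=[A,E,B,G] q_used=1 → run A
t=13: queue=[A,E,B,G] q_used=2 → run A
t=14: queue=[E,B,G] q_used=0 → run E
t=15: queue=[E,B,G] q_used=1 → run E
t=16: queue=[E,B,G] q_used=2 → run E
t=17: queue=[B,G,E] q_used=0 → run B
t=18: queue=[B,G,E] q_used=1 → run B
t=19: queue=[B,G,E] q_used=2 → run B
t=20: queue=[G,E,B] q_used=0 → run G
t=21: queue=[E,B] q_used=0 → run E
t=22: queue=[E,B] q_used=1 → run E
t=23: queue=[B] q_used=0 → run B
t=24: queue=[B] q_used=1 → run B
t=25: (idle)
t=26: (idle)
t=27: (idle)

running at tick 22 = E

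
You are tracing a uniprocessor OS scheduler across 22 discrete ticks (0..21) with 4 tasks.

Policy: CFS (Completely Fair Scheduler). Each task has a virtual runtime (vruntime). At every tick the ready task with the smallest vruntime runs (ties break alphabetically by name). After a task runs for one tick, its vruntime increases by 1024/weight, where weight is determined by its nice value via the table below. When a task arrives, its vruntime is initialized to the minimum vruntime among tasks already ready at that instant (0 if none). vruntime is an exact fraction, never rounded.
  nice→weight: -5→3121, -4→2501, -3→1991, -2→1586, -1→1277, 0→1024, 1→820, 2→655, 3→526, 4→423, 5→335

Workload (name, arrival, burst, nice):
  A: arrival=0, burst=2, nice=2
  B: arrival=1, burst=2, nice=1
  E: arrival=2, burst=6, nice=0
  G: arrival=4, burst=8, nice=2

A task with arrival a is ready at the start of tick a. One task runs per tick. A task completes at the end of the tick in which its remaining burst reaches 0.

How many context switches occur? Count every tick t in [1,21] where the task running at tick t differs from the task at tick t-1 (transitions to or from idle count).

t=0: vr[A=0] → run A
t=1: vr[A=1024/655 B=1024/655] → run A
t=2: vr[B=1024/655 E=1024/655] → run B
t=3: vr[B=15104/5371 E=1024/655] → run E
t=4: vr[B=15104/5371 E=1679/655 G=1679/655] → run E
t=5: vr[B=15104/5371 E=2334/655 G=1679/655] → run G
t=6: vr[B=15104/5371 E=2334/655 G=2703/655] → run B
t=7: vr[E=2334/655 G=2703/655] → run E
t=8: vr[E=2989/655 G=2703/655] → run G
t=9: vr[E=2989/655 G=3727/655] → run E
t=10: vr[E=3644/655 G=3727/655] → run E
t=11: vr[E=4299/655 G=3727/655] → run G
t=12: vr[E=4299/655 G=4751/655] → run E
t=13: vr[G=4751/655] → run G
t=14: vr[G=1155/131] → run G
t=15: vr[G=6799/655] → run G
t=16: vr[G=7823/655] → run G
t=17: vr[G=8847/655] → run G
t=18: (idle)
t=19: (idle)
t=20: (idle)
t=21: (idle)

context switches = 11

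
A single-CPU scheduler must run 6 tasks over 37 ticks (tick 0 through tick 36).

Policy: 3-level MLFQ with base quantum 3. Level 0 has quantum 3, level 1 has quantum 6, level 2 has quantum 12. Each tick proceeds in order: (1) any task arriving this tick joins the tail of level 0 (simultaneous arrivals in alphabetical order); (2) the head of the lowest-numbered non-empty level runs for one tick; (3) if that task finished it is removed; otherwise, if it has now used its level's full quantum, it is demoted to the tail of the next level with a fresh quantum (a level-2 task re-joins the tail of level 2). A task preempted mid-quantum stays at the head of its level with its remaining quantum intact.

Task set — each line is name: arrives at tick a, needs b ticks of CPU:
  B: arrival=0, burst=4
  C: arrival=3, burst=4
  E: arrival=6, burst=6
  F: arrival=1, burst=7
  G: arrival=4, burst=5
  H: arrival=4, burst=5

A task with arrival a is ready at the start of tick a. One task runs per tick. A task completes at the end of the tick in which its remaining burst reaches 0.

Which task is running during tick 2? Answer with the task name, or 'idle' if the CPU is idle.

running at tick 2 = B

t=0: L0/L1/L2 = B/-/- → run B
t=1: L0/L1/L2 = BF/-/- → run B
t=2: L0/L1/L2 = BF/-/- → run B
t=3: L0/L1/L2 = FC/B/- → run F
t=4: L0/L1/L2 = FCGH/B/- → run F
t=5: L0/L1/L2 = FCGH/B/- → run F
t=6: L0/L1/L2 = CGHE/BF/- → run C
t=7: L0/L1/L2 = CGHE/BF/- → run C
t=8: L0/L1/L2 = CGHE/BF/- → run C
t=9: L0/L1/L2 = GHE/BFC/- → run G
t=10: L0/L1/L2 = GHE/BFC/- → run G
t=11: L0/L1/L2 = GHE/BFC/- → run G
t=12: L0/L1/L2 = HE/BFCG/- → run H
t=13: L0/L1/L2 = HE/BFCG/- → run H
t=14: L0/L1/L2 = HE/BFCG/- → run H
t=15: L0/L1/L2 = E/BFCGH/- → run E
t=16: L0/L1/L2 = E/BFCGH/- → run E
t=17: L0/L1/L2 = E/BFCGH/- → run E
t=18: L0/L1/L2 = -/BFCGHE/- → run B
t=19: L0/L1/L2 = -/FCGHE/- → run F
t=20: L0/L1/L2 = -/FCGHE/- → run F
t=21: L0/L1/L2 = -/FCGHE/- → run F
t=22: L0/L1/L2 = -/FCGHE/- → run F
t=23: L0/L1/L2 = -/CGHE/- → run C
t=24: L0/L1/L2 = -/GHE/- → run G
t=25: L0/L1/L2 = -/GHE/- → run G
t=26: L0/L1/L2 = -/HE/- → run H
t=27: L0/L1/L2 = -/HE/- → run H
t=28: L0/L1/L2 = -/E/- → run E
t=29: L0/L1/L2 = -/E/- → run E
t=30: L0/L1/L2 = -/E/- → run E
t=31: (idle)
t=32: (idle)
t=33: (idle)
t=34: (idle)
t=35: (idle)
t=36: (idle)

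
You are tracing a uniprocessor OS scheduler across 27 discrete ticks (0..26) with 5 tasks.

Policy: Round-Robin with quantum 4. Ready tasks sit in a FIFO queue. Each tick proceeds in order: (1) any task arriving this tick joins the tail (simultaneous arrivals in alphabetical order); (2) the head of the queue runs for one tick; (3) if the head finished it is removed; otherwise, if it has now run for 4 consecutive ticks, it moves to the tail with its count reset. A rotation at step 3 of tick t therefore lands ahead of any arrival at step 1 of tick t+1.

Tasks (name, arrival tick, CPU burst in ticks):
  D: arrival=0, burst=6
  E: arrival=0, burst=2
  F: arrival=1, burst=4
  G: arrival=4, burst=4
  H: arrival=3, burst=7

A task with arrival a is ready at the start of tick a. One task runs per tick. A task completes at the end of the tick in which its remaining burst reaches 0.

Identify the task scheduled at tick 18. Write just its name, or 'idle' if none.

t=0: queue=[D,E] q_used=0 → run D
t=1: queue=[D,E,F] q_used=1 → run D
t=2: queue=[D,E,F] q_used=2 → run D
t=3: queue=[D,E,F,H] q_used=3 → run D
t=4: queue=[E,F,H,D,G] q_used=0 → run E
t=5: queue=[E,F,H,D,G] q_used=1 → run E
t=6: queue=[F,H,D,G] q_used=0 → run F
t=7: queue=[F,H,D,G] q_used=1 → run F
t=8: queue=[F,H,D,G] q_used=2 → run F
t=9: queue=[F,H,D,G] q_used=3 → run F
t=10: queue=[H,D,G] q_used=0 → run H
t=11: queue=[H,D,G] q_used=1 → run H
t=12: queue=[H,D,G] q_used=2 → run H
t=13: queue=[H,D,G] q_used=3 → run H
t=14: queue=[D,G,H] q_used=0 → run D
t=15: queue=[D,G,H] q_used=1 → run D
t=16: queue=[G,H] q_used=0 → run G
t=17: queue=[G,H] q_used=1 → run G
t=18: queue=[G,H] q_used=2 → run G
t=19: queue=[G,H] q_used=3 → run G
t=20: queue=[H] q_used=0 → run H
t=21: queue=[H] q_used=1 → run H
t=22: queue=[H] q_used=2 → run H
t=23: (idle)
t=24: (idle)
t=25: (idle)
t=26: (idle)

running at tick 18 = G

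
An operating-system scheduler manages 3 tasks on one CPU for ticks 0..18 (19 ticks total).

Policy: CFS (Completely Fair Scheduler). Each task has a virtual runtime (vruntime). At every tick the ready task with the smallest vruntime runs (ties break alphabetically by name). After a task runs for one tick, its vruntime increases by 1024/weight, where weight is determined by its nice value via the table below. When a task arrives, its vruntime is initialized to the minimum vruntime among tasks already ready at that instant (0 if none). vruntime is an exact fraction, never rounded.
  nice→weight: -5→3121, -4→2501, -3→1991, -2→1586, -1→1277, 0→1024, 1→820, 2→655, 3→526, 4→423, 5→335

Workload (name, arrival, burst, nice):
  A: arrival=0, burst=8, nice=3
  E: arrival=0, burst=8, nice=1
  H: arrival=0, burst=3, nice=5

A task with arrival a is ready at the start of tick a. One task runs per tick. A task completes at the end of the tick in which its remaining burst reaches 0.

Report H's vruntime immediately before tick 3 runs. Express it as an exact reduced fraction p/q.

vruntime(H, start of tick 3) = 1024/335

t=0: vr[A=0 E=0 H=0] → run A
t=1: vr[A=512/263 E=0 H=0] → run E
t=2: vr[A=512/263 E=256/205 H=0] → run H
t=3: vr[A=512/263 E=256/205 H=1024/335] → run E
t=4: vr[A=512/263 E=512/205 H=1024/335] → run A
t=5: vr[A=1024/263 E=512/205 H=1024/335] → run E
t=6: vr[A=1024/263 E=768/205 H=1024/335] → run H
t=7: vr[A=1024/263 E=768/205 H=2048/335] → run E
t=8: vr[A=1024/263 E=1024/205 H=2048/335] → run A
t=9: vr[A=1536/263 E=1024/205 H=2048/335] → run E
t=10: vr[A=1536/263 E=256/41 H=2048/335] → run A
t=11: vr[A=2048/263 E=256/41 H=2048/335] → run H
t=12: vr[A=2048/263 E=256/41] → run E
t=13: vr[A=2048/263 E=1536/205] → run E
t=14: vr[A=2048/263 E=1792/205] → run A
t=15: vr[A=2560/263 E=1792/205] → run E
t=16: vr[A=2560/263] → run A
t=17: vr[A=3072/263] → run A
t=18: vr[A=3584/263] → run A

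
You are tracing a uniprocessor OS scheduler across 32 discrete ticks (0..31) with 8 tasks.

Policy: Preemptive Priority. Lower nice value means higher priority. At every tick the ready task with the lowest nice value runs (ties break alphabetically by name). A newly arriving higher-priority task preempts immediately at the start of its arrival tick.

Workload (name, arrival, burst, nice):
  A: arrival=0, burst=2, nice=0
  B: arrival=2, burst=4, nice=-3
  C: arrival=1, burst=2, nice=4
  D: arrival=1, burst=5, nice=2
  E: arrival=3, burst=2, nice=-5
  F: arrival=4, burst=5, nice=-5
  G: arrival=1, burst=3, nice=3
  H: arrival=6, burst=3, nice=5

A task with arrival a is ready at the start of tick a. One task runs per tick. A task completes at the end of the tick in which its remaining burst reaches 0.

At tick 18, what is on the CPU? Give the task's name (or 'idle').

running at tick 18 = G

t=0: ready={A} → run A
t=1: ready={A,C,D,G} → run A
t=2: ready={B,C,D,G} → run B
t=3: ready={B,C,D,E,G} → run E
t=4: ready={B,C,D,E,F,G} → run E
t=5: ready={B,C,D,F,G} → run F
t=6: ready={B,C,D,F,G,H} → run F
t=7: ready={B,C,D,F,G,H} → run F
t=8: ready={B,C,D,F,G,H} → run F
t=9: ready={B,C,D,F,G,H} → run F
t=10: ready={B,C,D,G,H} → run B
t=11: ready={B,C,D,G,H} → run B
t=12: ready={B,C,D,G,H} → run B
t=13: ready={C,D,G,H} → run D
t=14: ready={C,D,G,H} → run D
t=15: ready={C,D,G,H} → run D
t=16: ready={C,D,G,H} → run D
t=17: ready={C,D,G,H} → run D
t=18: ready={C,G,H} → run G
t=19: ready={C,G,H} → run G
t=20: ready={C,G,H} → run G
t=21: ready={C,H} → run C
t=22: ready={C,H} → run C
t=23: ready={H} → run H
t=24: ready={H} → run H
t=25: ready={H} → run H
t=26: (idle)
t=27: (idle)
t=28: (idle)
t=29: (idle)
t=30: (idle)
t=31: (idle)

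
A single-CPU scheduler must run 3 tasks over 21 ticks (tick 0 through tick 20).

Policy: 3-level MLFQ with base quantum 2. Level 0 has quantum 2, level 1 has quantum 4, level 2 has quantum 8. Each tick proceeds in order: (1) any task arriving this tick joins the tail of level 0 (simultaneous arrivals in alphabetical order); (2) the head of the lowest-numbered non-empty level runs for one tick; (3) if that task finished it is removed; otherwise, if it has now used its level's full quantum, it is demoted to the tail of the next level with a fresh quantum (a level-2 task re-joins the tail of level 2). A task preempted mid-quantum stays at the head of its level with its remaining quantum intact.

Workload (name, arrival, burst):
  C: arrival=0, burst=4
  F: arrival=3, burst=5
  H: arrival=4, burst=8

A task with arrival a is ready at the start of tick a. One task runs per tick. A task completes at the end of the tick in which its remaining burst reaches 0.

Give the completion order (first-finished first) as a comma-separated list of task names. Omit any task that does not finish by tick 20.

completion order = C, F, H

t=0: L0/L1/L2 = C/-/- → run C
t=1: L0/L1/L2 = C/-/- → run C
t=2: L0/L1/L2 = -/C/- → run C
t=3: L0/L1/L2 = F/C/- → run F
t=4: L0/L1/L2 = FH/C/- → run F
t=5: L0/L1/L2 = H/CF/- → run H
t=6: L0/L1/L2 = H/CF/- → run H
t=7: L0/L1/L2 = -/CFH/- → run C
t=8: L0/L1/L2 = -/FH/- → run F
t=9: L0/L1/L2 = -/FH/- → run F
t=10: L0/L1/L2 = -/FH/- → run F
t=11: L0/L1/L2 = -/H/- → run H
t=12: L0/L1/L2 = -/H/- → run H
t=13: L0/L1/L2 = -/H/- → run H
t=14: L0/L1/L2 = -/H/- → run H
t=15: L0/L1/L2 = -/-/H → run H
t=16: L0/L1/L2 = -/-/H → run H
t=17: (idle)
t=18: (idle)
t=19: (idle)
t=20: (idle)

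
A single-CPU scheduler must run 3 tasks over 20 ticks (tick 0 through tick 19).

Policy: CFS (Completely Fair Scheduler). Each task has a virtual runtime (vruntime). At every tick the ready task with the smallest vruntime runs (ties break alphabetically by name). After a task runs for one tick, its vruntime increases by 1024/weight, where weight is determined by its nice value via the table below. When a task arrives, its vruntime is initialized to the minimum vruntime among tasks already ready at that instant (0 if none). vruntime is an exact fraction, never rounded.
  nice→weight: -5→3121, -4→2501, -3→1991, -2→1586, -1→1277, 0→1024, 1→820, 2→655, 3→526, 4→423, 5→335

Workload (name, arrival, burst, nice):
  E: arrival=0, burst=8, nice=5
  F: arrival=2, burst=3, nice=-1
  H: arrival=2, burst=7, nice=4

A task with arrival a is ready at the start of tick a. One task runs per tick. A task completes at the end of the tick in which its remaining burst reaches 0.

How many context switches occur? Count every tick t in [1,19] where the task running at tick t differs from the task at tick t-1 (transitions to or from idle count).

t=0: vr[E=0] → run E
t=1: vr[E=1024/335] → run E
t=2: vr[E=2048/335 F=2048/335 H=2048/335] → run E
t=3: vr[E=3072/335 F=2048/335 H=2048/335] → run F
t=4: vr[E=3072/335 F=2958336/427795 H=2048/335] → run H
t=5: vr[E=3072/335 F=2958336/427795 H=1209344/141705] → run F
t=6: vr[E=3072/335 F=3301376/427795 H=1209344/141705] → run F
t=7: vr[E=3072/335 H=1209344/141705] → run H
t=8: vr[E=3072/335 H=1552384/141705] → run E
t=9: vr[E=4096/335 H=1552384/141705] → run H
t=10: vr[E=4096/335 H=631808/47235] → run E
t=11: vr[E=1024/67 H=631808/47235] → run H
t=12: vr[E=1024/67 H=2238464/141705] → run E
t=13: vr[E=6144/335 H=2238464/141705] → run H
t=14: vr[E=6144/335 H=2581504/141705] → run H
t=15: vr[E=6144/335 H=974848/47235] → run E
t=16: vr[E=7168/335 H=974848/47235] → run H
t=17: vr[E=7168/335] → run E
t=18: (idle)
t=19: (idle)

context switches = 14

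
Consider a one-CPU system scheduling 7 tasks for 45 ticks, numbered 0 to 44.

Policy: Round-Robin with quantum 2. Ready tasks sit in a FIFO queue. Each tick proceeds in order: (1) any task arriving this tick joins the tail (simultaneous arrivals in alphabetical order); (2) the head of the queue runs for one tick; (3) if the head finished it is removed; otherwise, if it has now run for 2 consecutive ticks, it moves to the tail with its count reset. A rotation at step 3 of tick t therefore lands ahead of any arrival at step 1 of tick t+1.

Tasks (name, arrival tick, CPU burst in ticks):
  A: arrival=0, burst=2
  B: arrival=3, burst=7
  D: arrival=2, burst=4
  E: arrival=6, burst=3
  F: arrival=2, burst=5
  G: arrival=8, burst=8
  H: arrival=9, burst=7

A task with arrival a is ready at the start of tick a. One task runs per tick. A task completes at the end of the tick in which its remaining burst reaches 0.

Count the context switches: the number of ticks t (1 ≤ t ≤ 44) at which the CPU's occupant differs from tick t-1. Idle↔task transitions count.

t=0: queue=[A] q_used=0 → run A
t=1: queue=[A] q_used=1 → run A
t=2: queue=[D,F] q_used=0 → run D
t=3: queue=[D,F,B] q_used=1 → run D
t=4: queue=[F,B,D] q_used=0 → run F
t=5: queue=[F,B,D] q_used=1 → run F
t=6: queue=[B,D,F,E] q_used=0 → run B
t=7: queue=[B,D,F,E] q_used=1 → run B
t=8: queue=[D,F,E,B,G] q_used=0 → run D
t=9: queue=[D,F,E,B,G,H] q_used=1 → run D
t=10: queue=[F,E,B,G,H] q_used=0 → run F
t=11: queue=[F,E,B,G,H] q_used=1 → run F
t=12: queue=[E,B,G,H,F] q_used=0 → run E
t=13: queue=[E,B,G,H,F] q_used=1 → run E
t=14: queue=[B,G,H,F,E] q_used=0 → run B
t=15: queue=[B,G,H,F,E] q_used=1 → run B
t=16: queue=[G,H,F,E,B] q_used=0 → run G
t=17: queue=[G,H,F,E,B] q_used=1 → run G
t=18: queue=[H,F,E,B,G] q_used=0 → run H
t=19: queue=[H,F,E,B,G] q_used=1 → run H
t=20: queue=[F,E,B,G,H] q_used=0 → run F
t=21: queue=[E,B,G,H] q_used=0 → run E
t=22: queue=[B,G,H] q_used=0 → run B
t=23: queue=[B,G,H] q_used=1 → run B
t=24: queue=[G,H,B] q_used=0 → run G
t=25: queue=[G,H,B] q_used=1 → run G
t=26: queue=[H,B,G] q_used=0 → run H
t=27: queue=[H,B,G] q_used=1 → run H
t=28: queue=[B,G,H] q_used=0 → run B
t=29: queue=[G,H] q_used=0 → run G
t=30: queue=[G,H] q_used=1 → run G
t=31: queue=[H,G] q_used=0 → run H
t=32: queue=[H,G] q_used=1 → run H
t=33: queue=[G,H] q_used=0 → run G
t=34: queue=[G,H] q_used=1 → run G
t=35: queue=[H] q_used=0 → run H
t=36: (idle)
t=37: (idle)
t=38: (idle)
t=39: (idle)
t=40: (idle)
t=41: (idle)
t=42: (idle)
t=43: (idle)
t=44: (idle)

context switches = 20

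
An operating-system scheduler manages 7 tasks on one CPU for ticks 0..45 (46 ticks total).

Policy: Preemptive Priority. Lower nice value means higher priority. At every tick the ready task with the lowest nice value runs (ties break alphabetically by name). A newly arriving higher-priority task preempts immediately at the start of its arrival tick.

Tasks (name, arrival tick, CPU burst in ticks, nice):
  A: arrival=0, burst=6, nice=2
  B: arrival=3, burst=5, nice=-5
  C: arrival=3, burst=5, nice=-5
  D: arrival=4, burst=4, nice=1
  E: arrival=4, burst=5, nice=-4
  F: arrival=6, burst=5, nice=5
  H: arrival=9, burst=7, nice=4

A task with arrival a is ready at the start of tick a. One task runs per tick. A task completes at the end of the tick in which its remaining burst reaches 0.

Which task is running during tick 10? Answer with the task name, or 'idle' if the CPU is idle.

t=0: ready={A} → run A
t=1: ready={A} → run A
t=2: ready={A} → run A
t=3: ready={A,B,C} → run B
t=4: ready={A,B,C,D,E} → run B
t=5: ready={A,B,C,D,E} → run B
t=6: ready={A,B,C,D,E,F} → run B
t=7: ready={A,B,C,D,E,F} → run B
t=8: ready={A,C,D,E,F} → run C
t=9: ready={A,C,D,E,F,H} → run C
t=10: ready={A,C,D,E,F,H} → run C
t=11: ready={A,C,D,E,F,H} → run C
t=12: ready={A,C,D,E,F,H} → run C
t=13: ready={A,D,E,F,H} → run E
t=14: ready={A,D,E,F,H} → run E
t=15: ready={A,D,E,F,H} → run E
t=16: ready={A,D,E,F,H} → run E
t=17: ready={A,D,E,F,H} → run E
t=18: ready={A,D,F,H} → run D
t=19: ready={A,D,F,H} → run D
t=20: ready={A,D,F,H} → run D
t=21: ready={A,D,F,H} → run D
t=22: ready={A,F,H} → run A
t=23: ready={A,F,H} → run A
t=24: ready={A,F,H} → run A
t=25: ready={F,H} → run H
t=26: ready={F,H} → run H
t=27: ready={F,H} → run H
t=28: ready={F,H} → run H
t=29: ready={F,H} → run H
t=30: ready={F,H} → run H
t=31: ready={F,H} → run H
t=32: ready={F} → run F
t=33: ready={F} → run F
t=34: ready={F} → run F
t=35: ready={F} → run F
t=36: ready={F} → run F
t=37: (idle)
t=38: (idle)
t=39: (idle)
t=40: (idle)
t=41: (idle)
t=42: (idle)
t=43: (idle)
t=44: (idle)
t=45: (idle)

running at tick 10 = C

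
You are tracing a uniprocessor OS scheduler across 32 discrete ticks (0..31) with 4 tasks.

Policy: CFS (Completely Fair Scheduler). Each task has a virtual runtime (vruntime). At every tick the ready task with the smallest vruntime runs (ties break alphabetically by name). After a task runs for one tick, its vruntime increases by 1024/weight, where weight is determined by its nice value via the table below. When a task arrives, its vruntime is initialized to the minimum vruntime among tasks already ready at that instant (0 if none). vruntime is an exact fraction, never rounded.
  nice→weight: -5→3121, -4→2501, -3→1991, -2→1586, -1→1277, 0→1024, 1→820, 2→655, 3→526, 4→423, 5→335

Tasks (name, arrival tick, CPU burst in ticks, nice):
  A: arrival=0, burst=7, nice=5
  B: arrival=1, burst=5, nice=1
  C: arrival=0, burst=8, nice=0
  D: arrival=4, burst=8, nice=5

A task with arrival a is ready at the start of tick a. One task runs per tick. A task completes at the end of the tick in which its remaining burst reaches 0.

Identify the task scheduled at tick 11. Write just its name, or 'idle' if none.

running at tick 11 = C

t=0: vr[A=0 C=0] → run A
t=1: vr[A=1024/335 B=0 C=0] → run B
t=2: vr[A=1024/335 B=256/205 C=0] → run C
t=3: vr[A=1024/335 B=256/205 C=1] → run C
t=4: vr[A=1024/335 B=256/205 C=2 D=256/205] → run B
t=5: vr[A=1024/335 B=512/205 C=2 D=256/205] → run D
t=6: vr[A=1024/335 B=512/205 C=2 D=59136/13735] → run C
t=7: vr[A=1024/335 B=512/205 C=3 D=59136/13735] → run B
t=8: vr[A=1024/335 B=768/205 C=3 D=59136/13735] → run C
t=9: vr[A=1024/335 B=768/205 C=4 D=59136/13735] → run A
t=10: vr[A=2048/335 B=768/205 C=4 D=59136/13735] → run B
t=11: vr[A=2048/335 B=1024/205 C=4 D=59136/13735] → run C
t=12: vr[A=2048/335 B=1024/205 C=5 D=59136/13735] → run D
t=13: vr[A=2048/335 B=1024/205 C=5 D=20224/2747] → run B
t=14: vr[A=2048/335 C=5 D=20224/2747] → run C
t=15: vr[A=2048/335 C=6 D=20224/2747] → run C
t=16: vr[A=2048/335 C=7 D=20224/2747] → run A
t=17: vr[A=3072/335 C=7 D=20224/2747] → run C
t=18: vr[A=3072/335 D=20224/2747] → run D
t=19: vr[A=3072/335 D=143104/13735] → run A
t=20: vr[A=4096/335 D=143104/13735] → run D
t=21: vr[A=4096/335 D=185088/13735] → run A
t=22: vr[A=1024/67 D=185088/13735] → run D
t=23: vr[A=1024/67 D=227072/13735] → run A
t=24: vr[A=6144/335 D=227072/13735] → run D
t=25: vr[A=6144/335 D=269056/13735] → run A
t=26: vr[D=269056/13735] → run D
t=27: vr[D=62208/2747] → run D
t=28: (idle)
t=29: (idle)
t=30: (idle)
t=31: (idle)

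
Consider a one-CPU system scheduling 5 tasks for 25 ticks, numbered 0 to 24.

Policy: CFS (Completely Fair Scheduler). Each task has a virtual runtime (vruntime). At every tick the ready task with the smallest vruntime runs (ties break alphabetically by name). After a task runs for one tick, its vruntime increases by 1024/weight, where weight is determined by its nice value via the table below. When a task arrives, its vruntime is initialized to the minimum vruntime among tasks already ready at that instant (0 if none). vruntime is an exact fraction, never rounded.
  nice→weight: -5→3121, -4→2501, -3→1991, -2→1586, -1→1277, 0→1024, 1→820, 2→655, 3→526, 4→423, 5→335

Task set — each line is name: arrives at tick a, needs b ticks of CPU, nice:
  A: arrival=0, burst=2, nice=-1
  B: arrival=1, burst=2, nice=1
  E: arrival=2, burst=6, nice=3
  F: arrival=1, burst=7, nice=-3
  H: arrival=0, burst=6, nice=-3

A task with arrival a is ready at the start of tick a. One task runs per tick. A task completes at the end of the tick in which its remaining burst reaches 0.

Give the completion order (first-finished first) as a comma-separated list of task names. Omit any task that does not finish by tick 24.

t=0: vr[A=0 H=0] → run A
t=1: vr[A=1024/1277 B=0 F=0 H=0] → run B
t=2: vr[A=1024/1277 B=256/205 E=0 F=0 H=0] → run E
t=3: vr[A=1024/1277 B=256/205 E=512/263 F=0 H=0] → run F
t=4: vr[A=1024/1277 B=256/205 E=512/263 F=1024/1991 H=0] → run H
t=5: vr[A=1024/1277 B=256/205 E=512/263 F=1024/1991 H=1024/1991] → run F
t=6: vr[A=1024/1277 B=256/205 E=512/263 F=2048/1991 H=1024/1991] → run H
t=7: vr[A=1024/1277 B=256/205 E=512/263 F=2048/1991 H=2048/1991] → run A
t=8: vr[B=256/205 E=512/263 F=2048/1991 H=2048/1991] → run F
t=9: vr[B=256/205 E=512/263 F=3072/1991 H=2048/1991] → run H
t=10: vr[B=256/205 E=512/263 F=3072/1991 H=3072/1991] → run B
t=11: vr[E=512/263 F=3072/1991 H=3072/1991] → run F
t=12: vr[E=512/263 F=4096/1991 H=3072/1991] → run H
t=13: vr[E=512/263 F=4096/1991 H=4096/1991] → run E
t=14: vr[E=1024/263 F=4096/1991 H=4096/1991] → run F
t=15: vr[E=1024/263 F=5120/1991 H=4096/1991] → run H
t=16: vr[E=1024/263 F=5120/1991 H=5120/1991] → run F
t=17: vr[E=1024/263 F=6144/1991 H=5120/1991] → run H
t=18: vr[E=1024/263 F=6144/1991] → run F
t=19: vr[E=1024/263] → run E
t=20: vr[E=1536/263] → run E
t=21: vr[E=2048/263] → run E
t=22: vr[E=2560/263] → run E
t=23: (idle)
t=24: (idle)

completion order = A, B, H, F, E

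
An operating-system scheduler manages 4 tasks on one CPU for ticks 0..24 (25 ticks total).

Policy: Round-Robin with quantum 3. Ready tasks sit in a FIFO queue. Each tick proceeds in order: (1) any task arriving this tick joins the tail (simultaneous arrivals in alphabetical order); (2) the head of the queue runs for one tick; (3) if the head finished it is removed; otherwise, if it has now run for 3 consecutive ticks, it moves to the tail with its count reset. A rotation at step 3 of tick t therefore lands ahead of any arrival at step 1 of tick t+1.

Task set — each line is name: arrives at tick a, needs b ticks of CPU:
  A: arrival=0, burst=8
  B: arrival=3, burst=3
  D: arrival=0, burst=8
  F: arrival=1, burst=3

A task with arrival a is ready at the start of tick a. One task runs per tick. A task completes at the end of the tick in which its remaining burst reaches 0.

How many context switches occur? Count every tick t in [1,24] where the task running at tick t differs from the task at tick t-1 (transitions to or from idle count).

context switches = 8

t=0: queue=[A,D] q_used=0 → run A
t=1: queue=[A,D,F] q_used=1 → run A
t=2: queue=[A,D,F] q_used=2 → run A
t=3: queue=[D,F,A,B] q_used=0 → run D
t=4: queue=[D,F,A,B] q_used=1 → run D
t=5: queue=[D,F,A,B] q_used=2 → run D
t=6: queue=[F,A,B,D] q_used=0 → run F
t=7: queue=[F,A,B,D] q_used=1 → run F
t=8: queue=[F,A,B,D] q_used=2 → run F
t=9: queue=[A,B,D] q_used=0 → run A
t=10: queue=[A,B,D] q_used=1 → run A
t=11: queue=[A,B,D] q_used=2 → run A
t=12: queue=[B,D,A] q_used=0 → run B
t=13: queue=[B,D,A] q_used=1 → run B
t=14: queue=[B,D,A] q_used=2 → run B
t=15: queue=[D,A] q_used=0 → run D
t=16: queue=[D,A] q_used=1 → run D
t=17: queue=[D,A] q_used=2 → run D
t=18: queue=[A,D] q_used=0 → run A
t=19: queue=[A,D] q_used=1 → run A
t=20: queue=[D] q_used=0 → run D
t=21: queue=[D] q_used=1 → run D
t=22: (idle)
t=23: (idle)
t=24: (idle)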